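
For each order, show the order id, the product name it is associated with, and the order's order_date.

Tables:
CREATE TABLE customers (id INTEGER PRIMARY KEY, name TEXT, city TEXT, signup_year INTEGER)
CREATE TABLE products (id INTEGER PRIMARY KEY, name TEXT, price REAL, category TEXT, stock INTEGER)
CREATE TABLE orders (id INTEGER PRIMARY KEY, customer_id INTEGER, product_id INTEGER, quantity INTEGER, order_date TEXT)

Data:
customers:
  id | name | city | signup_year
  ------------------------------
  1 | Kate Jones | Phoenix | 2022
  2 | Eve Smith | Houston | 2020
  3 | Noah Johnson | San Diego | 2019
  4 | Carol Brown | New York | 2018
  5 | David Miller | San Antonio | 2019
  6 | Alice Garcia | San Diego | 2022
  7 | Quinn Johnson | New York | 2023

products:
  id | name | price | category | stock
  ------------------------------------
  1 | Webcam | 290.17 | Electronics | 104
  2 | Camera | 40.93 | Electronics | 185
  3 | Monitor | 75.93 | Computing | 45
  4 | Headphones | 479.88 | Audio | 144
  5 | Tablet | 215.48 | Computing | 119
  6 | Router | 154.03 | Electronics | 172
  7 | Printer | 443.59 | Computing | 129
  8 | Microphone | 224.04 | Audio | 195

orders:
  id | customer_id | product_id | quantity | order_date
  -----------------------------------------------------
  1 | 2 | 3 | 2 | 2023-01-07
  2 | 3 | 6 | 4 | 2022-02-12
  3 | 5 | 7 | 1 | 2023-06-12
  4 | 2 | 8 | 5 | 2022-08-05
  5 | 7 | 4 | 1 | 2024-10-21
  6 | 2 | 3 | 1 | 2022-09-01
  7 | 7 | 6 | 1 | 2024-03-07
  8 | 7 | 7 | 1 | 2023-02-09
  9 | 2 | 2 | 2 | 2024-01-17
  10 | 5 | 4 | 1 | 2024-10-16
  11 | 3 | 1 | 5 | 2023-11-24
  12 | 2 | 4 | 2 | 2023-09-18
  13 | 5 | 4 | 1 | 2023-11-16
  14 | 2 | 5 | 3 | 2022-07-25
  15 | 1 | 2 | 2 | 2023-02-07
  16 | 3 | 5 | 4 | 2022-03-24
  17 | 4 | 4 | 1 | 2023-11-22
SELECT c.id, p.name AS product, c.order_date FROM orders c JOIN products p ON c.product_id = p.id

Execution result:
id | product | order_date
1 | Monitor | 2023-01-07
2 | Router | 2022-02-12
3 | Printer | 2023-06-12
4 | Microphone | 2022-08-05
5 | Headphones | 2024-10-21
6 | Monitor | 2022-09-01
7 | Router | 2024-03-07
8 | Printer | 2023-02-09
9 | Camera | 2024-01-17
10 | Headphones | 2024-10-16
11 | Webcam | 2023-11-24
12 | Headphones | 2023-09-18
13 | Headphones | 2023-11-16
14 | Tablet | 2022-07-25
15 | Camera | 2023-02-07
16 | Tablet | 2022-03-24
17 | Headphones | 2023-11-22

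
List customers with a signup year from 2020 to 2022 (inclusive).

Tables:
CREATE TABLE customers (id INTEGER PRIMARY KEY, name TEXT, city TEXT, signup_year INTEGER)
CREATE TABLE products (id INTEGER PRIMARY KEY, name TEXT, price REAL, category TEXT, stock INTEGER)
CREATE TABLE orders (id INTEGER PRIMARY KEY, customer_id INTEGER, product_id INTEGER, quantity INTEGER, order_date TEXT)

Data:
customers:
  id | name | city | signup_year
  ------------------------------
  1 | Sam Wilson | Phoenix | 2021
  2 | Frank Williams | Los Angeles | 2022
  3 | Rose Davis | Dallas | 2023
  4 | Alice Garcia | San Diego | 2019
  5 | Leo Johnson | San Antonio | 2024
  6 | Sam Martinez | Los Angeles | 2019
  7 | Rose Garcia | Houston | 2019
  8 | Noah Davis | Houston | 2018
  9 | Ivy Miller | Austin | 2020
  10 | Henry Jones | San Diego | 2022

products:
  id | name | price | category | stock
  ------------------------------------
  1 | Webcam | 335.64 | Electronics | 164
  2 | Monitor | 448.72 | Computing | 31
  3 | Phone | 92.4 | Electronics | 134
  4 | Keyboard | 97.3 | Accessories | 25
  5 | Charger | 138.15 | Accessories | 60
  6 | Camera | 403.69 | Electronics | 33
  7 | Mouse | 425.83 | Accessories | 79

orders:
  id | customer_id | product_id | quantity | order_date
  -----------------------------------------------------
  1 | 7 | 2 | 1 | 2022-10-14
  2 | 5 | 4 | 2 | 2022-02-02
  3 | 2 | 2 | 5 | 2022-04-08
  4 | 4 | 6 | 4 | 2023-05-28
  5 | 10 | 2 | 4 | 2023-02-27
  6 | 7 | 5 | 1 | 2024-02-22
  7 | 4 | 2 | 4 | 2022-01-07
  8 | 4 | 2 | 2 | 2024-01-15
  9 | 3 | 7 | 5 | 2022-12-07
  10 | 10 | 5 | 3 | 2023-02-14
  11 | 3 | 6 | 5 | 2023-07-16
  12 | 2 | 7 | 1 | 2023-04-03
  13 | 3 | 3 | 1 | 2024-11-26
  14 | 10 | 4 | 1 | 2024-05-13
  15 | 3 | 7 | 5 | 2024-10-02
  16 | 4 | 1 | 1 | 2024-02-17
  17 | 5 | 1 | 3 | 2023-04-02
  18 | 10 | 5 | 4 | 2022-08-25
SELECT name, signup_year FROM customers WHERE signup_year BETWEEN 2020 AND 2022

Execution result:
name | signup_year
Sam Wilson | 2021
Frank Williams | 2022
Ivy Miller | 2020
Henry Jones | 2022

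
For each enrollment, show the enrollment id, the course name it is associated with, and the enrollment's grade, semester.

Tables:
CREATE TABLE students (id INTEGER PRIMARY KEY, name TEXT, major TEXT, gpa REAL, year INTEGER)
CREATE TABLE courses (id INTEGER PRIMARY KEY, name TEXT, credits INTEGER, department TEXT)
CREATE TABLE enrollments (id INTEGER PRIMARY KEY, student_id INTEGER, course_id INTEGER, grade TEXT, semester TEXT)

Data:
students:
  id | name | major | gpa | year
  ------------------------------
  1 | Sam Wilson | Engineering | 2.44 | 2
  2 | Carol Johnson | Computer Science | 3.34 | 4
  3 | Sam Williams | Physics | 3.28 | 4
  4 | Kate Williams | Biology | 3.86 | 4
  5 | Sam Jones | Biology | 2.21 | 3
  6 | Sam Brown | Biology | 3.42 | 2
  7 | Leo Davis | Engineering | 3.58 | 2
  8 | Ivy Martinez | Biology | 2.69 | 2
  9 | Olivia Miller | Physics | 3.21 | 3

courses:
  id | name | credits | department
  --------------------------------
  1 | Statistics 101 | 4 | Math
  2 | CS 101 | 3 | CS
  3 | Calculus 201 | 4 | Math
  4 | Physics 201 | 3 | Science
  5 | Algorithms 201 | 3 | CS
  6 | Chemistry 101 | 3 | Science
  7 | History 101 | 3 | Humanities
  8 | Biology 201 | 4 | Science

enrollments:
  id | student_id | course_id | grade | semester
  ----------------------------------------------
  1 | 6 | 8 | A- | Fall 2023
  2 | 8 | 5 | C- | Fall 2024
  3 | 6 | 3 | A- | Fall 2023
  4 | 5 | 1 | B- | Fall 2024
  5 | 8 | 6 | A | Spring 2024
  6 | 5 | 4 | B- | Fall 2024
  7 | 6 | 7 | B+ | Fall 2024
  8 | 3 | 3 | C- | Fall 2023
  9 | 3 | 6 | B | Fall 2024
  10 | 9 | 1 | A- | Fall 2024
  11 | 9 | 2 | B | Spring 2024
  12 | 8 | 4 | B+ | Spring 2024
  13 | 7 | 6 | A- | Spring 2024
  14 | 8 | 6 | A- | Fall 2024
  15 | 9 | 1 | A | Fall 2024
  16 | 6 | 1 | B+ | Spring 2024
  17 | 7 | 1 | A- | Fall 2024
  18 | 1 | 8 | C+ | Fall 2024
SELECT c.id, p.name AS course, c.grade, c.semester FROM enrollments c JOIN courses p ON c.course_id = p.id

Execution result:
id | course | grade | semester
1 | Biology 201 | A- | Fall 2023
2 | Algorithms 201 | C- | Fall 2024
3 | Calculus 201 | A- | Fall 2023
4 | Statistics 101 | B- | Fall 2024
5 | Chemistry 101 | A | Spring 2024
6 | Physics 201 | B- | Fall 2024
7 | History 101 | B+ | Fall 2024
8 | Calculus 201 | C- | Fall 2023
9 | Chemistry 101 | B | Fall 2024
10 | Statistics 101 | A- | Fall 2024
11 | CS 101 | B | Spring 2024
12 | Physics 201 | B+ | Spring 2024
13 | Chemistry 101 | A- | Spring 2024
14 | Chemistry 101 | A- | Fall 2024
15 | Statistics 101 | A | Fall 2024
16 | Statistics 101 | B+ | Spring 2024
17 | Statistics 101 | A- | Fall 2024
18 | Biology 201 | C+ | Fall 2024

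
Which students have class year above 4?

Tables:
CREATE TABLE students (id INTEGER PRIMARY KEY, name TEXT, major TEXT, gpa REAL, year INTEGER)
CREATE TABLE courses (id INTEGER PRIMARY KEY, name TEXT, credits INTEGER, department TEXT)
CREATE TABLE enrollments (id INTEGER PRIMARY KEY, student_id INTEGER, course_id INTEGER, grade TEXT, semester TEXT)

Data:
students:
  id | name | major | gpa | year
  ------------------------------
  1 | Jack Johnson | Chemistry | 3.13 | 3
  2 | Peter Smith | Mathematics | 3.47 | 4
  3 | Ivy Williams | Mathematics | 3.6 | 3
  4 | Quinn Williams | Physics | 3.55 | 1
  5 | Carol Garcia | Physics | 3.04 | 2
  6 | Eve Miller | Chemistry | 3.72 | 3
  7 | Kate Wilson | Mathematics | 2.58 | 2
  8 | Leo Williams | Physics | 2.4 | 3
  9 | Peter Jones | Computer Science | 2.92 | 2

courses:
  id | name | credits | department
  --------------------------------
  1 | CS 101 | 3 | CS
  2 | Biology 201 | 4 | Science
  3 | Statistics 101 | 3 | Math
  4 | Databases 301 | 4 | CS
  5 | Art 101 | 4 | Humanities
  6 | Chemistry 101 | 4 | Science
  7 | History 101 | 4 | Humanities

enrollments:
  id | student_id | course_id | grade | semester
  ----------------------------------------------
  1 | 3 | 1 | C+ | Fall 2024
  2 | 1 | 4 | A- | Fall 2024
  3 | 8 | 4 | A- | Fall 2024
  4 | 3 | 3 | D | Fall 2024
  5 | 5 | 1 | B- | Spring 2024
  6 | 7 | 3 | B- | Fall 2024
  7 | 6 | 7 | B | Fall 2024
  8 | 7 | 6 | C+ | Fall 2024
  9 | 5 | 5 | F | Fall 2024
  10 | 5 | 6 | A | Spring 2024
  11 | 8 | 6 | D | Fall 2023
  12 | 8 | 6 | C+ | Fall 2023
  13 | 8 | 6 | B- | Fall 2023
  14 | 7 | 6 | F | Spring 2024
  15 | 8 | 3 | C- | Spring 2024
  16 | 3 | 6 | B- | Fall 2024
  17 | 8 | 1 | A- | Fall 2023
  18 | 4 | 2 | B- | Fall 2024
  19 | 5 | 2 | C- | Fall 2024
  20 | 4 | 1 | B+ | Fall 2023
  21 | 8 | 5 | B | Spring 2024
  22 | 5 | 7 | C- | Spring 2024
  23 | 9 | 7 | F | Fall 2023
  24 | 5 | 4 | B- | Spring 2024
SELECT name, year FROM students WHERE year > 4

Execution result:
(no rows)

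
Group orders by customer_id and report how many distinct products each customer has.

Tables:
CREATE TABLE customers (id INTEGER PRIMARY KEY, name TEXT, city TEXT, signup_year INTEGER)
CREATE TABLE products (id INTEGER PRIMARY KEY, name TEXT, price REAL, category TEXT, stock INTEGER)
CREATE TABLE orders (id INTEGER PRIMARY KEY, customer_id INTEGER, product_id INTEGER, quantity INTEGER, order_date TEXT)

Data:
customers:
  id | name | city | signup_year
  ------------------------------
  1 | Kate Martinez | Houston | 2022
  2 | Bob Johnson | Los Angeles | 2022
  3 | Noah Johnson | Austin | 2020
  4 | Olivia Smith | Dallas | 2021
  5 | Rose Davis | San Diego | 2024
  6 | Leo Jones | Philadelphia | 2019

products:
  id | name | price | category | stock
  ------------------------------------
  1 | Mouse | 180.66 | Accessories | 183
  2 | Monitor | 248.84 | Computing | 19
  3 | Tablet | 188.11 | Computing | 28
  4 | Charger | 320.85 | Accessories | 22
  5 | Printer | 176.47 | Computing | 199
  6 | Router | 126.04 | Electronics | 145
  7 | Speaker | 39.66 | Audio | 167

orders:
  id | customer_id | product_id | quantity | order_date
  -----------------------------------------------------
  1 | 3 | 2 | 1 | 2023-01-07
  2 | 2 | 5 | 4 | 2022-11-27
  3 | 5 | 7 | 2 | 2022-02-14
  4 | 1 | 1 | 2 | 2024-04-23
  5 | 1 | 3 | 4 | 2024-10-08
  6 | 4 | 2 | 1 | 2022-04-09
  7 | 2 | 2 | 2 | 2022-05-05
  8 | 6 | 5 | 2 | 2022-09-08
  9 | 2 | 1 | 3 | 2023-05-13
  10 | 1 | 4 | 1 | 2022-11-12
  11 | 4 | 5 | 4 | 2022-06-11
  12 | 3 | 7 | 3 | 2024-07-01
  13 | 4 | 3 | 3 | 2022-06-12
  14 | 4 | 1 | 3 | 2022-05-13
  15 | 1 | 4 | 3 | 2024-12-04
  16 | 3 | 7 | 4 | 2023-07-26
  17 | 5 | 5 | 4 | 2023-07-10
SELECT customer_id, COUNT(DISTINCT product_id) AS distinct_product_count FROM orders GROUP BY customer_id

Execution result:
customer_id | distinct_product_count
1 | 3
2 | 3
3 | 2
4 | 4
5 | 2
6 | 1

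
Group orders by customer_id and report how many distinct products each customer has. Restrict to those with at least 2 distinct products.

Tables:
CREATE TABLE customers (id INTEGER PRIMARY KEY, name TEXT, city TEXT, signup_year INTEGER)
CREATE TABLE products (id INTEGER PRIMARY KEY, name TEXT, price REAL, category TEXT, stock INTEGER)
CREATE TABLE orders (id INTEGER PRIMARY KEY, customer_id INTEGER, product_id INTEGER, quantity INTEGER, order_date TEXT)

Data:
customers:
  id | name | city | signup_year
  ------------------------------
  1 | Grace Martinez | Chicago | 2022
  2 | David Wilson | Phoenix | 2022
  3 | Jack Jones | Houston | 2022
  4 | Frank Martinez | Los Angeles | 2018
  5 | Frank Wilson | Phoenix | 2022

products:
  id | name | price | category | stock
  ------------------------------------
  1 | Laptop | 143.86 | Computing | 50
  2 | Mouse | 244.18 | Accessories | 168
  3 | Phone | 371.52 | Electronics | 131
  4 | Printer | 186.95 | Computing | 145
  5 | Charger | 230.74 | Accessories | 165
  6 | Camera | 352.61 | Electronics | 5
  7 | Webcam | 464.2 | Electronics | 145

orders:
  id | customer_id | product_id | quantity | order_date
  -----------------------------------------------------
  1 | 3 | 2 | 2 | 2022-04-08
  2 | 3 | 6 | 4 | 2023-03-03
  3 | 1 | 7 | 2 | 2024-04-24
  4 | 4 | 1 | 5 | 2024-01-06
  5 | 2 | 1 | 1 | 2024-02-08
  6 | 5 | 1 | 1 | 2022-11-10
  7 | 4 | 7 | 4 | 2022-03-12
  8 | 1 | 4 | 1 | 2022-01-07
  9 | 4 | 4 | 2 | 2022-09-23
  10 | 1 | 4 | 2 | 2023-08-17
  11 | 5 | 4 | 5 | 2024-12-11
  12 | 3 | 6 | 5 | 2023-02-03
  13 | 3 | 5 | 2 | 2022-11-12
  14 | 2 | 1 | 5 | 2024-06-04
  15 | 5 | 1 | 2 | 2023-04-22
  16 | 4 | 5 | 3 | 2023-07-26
SELECT customer_id, COUNT(DISTINCT product_id) AS distinct_product_count FROM orders GROUP BY customer_id HAVING COUNT(DISTINCT product_id) >= 2

Execution result:
customer_id | distinct_product_count
1 | 2
3 | 3
4 | 4
5 | 2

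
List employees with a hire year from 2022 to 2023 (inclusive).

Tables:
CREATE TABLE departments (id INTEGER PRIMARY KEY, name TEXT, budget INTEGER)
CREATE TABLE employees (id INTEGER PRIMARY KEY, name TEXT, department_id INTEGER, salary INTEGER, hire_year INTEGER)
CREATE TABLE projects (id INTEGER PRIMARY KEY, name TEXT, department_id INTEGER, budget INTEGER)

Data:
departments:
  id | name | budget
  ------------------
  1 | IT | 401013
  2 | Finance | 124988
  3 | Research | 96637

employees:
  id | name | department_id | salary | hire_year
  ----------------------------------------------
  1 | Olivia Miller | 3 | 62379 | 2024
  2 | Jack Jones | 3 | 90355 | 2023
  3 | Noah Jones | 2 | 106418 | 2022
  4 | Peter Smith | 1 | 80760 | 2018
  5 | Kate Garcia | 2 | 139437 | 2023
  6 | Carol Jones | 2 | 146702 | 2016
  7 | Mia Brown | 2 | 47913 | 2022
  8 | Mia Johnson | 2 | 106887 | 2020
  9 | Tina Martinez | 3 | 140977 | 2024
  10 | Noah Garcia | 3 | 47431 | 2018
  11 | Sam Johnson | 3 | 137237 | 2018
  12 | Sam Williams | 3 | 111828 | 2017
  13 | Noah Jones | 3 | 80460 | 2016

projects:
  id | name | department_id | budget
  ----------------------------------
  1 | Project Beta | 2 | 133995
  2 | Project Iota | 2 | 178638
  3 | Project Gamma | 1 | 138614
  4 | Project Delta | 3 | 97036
SELECT name, hire_year FROM employees WHERE hire_year BETWEEN 2022 AND 2023

Execution result:
name | hire_year
Jack Jones | 2023
Noah Jones | 2022
Kate Garcia | 2023
Mia Brown | 2022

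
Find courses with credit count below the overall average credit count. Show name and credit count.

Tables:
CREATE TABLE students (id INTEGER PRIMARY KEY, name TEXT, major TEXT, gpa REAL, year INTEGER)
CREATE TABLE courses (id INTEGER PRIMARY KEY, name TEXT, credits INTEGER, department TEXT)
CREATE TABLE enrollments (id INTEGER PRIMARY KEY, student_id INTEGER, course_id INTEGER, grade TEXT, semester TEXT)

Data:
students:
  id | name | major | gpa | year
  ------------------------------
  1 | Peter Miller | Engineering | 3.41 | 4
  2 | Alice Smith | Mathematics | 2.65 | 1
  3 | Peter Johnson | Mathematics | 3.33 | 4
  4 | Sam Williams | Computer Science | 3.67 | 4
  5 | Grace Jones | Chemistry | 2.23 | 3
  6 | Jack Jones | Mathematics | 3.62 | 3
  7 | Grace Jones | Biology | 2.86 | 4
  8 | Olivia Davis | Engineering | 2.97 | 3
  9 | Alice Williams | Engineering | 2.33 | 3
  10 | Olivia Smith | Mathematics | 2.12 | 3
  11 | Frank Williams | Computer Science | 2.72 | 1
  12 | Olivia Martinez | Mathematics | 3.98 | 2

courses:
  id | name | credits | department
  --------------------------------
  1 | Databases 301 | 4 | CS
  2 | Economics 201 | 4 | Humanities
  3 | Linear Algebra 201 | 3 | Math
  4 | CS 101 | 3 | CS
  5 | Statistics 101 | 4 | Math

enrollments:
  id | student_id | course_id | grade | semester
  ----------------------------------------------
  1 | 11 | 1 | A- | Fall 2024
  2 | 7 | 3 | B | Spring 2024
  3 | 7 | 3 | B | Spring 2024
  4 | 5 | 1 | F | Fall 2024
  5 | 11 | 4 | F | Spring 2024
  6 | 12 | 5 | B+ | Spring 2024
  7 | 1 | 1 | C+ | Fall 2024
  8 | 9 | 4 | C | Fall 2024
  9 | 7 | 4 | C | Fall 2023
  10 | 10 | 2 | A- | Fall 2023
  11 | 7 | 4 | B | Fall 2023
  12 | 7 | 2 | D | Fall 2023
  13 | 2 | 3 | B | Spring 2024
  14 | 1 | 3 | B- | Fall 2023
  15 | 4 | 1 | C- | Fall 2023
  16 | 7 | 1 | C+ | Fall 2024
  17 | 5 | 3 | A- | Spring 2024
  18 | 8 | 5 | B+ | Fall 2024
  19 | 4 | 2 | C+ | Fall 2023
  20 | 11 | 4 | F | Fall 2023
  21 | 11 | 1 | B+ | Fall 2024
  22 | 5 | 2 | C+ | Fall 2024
SELECT name, credits FROM courses WHERE credits < (SELECT AVG(credits) FROM courses)

Execution result:
name | credits
Linear Algebra 201 | 3
CS 101 | 3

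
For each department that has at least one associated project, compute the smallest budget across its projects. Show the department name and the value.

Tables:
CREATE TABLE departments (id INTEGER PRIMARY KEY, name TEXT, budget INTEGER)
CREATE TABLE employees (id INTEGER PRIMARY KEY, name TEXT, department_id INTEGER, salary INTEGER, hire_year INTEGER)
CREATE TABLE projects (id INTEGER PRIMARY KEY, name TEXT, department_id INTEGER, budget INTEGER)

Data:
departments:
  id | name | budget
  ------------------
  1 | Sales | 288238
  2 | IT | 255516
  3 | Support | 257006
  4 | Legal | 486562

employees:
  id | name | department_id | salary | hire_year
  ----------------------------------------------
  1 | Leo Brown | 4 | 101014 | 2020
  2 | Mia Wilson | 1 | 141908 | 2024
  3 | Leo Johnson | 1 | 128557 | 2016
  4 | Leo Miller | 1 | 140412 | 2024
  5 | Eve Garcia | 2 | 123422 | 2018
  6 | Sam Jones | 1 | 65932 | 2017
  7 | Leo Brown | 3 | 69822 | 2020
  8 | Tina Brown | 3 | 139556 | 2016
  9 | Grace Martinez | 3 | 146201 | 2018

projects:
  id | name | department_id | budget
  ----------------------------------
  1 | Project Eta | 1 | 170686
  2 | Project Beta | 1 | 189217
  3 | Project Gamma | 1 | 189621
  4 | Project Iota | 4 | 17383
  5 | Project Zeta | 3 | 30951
SELECT p.name, MIN(c.budget) AS min_budget FROM projects c JOIN departments p ON c.department_id = p.id GROUP BY p.id, p.name

Execution result:
name | min_budget
Sales | 170686
Support | 30951
Legal | 17383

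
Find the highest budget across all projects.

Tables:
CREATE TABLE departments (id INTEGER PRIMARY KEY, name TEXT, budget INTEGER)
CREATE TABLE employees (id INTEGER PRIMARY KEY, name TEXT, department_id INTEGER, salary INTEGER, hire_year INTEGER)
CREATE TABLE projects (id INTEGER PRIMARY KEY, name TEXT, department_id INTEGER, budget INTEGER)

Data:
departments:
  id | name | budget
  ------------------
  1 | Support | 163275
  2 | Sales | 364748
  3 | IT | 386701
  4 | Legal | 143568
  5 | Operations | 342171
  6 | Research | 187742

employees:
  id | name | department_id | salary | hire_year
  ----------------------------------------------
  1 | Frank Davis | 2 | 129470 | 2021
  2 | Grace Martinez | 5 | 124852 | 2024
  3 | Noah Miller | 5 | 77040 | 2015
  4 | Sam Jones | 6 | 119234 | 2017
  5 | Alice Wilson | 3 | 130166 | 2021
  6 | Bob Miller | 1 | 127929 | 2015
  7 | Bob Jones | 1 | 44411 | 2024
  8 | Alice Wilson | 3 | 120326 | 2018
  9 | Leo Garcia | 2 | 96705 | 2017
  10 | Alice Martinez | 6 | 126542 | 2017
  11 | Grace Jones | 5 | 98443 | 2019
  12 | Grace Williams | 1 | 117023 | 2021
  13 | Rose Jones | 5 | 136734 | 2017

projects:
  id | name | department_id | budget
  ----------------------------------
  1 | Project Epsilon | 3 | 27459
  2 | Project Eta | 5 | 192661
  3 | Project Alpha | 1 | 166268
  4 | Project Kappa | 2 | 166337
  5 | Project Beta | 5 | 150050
SELECT MAX(budget) FROM projects

Execution result:
192661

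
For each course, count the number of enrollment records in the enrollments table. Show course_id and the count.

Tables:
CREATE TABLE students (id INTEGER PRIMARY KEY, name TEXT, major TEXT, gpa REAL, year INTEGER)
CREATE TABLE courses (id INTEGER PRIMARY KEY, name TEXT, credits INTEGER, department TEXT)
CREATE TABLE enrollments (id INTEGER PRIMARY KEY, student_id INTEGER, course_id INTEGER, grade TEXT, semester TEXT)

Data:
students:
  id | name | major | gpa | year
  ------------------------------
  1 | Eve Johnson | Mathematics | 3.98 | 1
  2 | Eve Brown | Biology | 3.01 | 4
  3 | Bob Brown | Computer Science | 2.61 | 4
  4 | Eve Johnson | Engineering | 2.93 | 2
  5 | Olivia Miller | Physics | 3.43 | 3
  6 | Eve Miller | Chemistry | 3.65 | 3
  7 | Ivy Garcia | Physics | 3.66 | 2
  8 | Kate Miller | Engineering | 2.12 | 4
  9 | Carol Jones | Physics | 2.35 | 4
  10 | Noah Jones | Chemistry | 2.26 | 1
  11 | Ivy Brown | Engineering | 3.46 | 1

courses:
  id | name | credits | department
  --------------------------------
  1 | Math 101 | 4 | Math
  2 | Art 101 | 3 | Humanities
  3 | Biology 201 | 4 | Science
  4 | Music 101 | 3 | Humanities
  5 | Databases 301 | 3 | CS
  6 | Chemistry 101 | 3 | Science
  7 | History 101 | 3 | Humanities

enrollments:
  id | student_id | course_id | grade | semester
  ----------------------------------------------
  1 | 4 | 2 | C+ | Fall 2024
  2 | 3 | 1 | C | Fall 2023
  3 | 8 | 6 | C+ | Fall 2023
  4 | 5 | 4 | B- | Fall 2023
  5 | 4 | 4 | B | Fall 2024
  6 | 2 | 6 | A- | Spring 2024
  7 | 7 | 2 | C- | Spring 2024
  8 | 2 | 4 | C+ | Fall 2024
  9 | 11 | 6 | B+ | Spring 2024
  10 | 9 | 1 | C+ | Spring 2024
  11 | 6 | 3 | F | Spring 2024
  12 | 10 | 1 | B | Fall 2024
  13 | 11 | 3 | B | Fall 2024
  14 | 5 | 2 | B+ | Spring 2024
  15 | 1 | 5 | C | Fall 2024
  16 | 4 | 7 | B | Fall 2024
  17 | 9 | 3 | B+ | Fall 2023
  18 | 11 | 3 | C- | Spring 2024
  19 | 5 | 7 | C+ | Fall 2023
SELECT course_id, COUNT(*) AS enrollment_count FROM enrollments GROUP BY course_id

Execution result:
course_id | enrollment_count
1 | 3
2 | 3
3 | 4
4 | 3
5 | 1
6 | 3
7 | 2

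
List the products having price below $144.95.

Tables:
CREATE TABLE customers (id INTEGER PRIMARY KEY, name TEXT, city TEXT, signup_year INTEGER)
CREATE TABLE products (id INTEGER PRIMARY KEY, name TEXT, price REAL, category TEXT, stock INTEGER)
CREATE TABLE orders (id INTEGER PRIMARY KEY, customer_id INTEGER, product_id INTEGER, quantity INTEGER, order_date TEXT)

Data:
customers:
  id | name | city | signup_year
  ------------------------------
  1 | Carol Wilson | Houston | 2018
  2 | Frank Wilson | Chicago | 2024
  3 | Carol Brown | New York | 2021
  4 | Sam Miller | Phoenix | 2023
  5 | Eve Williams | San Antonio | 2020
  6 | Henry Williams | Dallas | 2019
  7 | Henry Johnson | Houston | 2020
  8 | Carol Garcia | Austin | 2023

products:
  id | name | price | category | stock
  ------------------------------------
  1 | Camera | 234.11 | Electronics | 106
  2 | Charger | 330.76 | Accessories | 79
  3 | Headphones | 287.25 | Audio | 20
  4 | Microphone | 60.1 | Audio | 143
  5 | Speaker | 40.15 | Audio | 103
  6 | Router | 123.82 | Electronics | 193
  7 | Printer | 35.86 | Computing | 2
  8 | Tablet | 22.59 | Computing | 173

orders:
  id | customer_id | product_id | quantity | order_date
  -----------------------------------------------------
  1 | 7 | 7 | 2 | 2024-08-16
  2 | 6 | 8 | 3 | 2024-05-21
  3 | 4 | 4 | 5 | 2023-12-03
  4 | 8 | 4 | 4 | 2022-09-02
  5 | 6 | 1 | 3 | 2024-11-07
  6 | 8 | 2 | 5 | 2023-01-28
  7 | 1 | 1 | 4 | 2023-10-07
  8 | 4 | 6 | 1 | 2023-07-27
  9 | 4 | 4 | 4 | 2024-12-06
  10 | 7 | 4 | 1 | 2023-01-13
SELECT name, price FROM products WHERE price < 144.95

Execution result:
name | price
Microphone | 60.10
Speaker | 40.15
Router | 123.82
Printer | 35.86
Tablet | 22.59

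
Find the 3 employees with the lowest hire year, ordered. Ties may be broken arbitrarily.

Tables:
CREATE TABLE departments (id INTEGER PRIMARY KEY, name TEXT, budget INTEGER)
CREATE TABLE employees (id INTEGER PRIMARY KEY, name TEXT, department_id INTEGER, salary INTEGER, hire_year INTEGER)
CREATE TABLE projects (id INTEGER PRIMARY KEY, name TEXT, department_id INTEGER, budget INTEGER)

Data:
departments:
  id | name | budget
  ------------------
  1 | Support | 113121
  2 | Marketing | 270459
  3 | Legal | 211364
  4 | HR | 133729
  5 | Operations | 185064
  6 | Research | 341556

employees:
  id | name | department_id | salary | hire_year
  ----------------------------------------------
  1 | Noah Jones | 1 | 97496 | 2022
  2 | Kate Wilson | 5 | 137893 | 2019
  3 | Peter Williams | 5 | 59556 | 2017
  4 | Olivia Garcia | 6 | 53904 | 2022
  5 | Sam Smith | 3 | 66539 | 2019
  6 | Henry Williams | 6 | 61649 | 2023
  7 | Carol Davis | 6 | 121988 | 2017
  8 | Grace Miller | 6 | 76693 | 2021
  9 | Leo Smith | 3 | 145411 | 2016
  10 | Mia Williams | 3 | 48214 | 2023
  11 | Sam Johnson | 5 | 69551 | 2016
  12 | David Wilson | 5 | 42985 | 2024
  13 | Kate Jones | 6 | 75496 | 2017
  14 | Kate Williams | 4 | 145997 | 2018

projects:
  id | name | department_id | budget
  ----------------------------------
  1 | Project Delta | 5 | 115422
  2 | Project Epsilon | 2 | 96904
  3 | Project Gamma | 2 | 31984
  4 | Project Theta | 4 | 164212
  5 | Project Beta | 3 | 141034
SELECT name, hire_year FROM employees ORDER BY hire_year ASC LIMIT 3

Execution result:
name | hire_year
Leo Smith | 2016
Sam Johnson | 2016
Peter Williams | 2017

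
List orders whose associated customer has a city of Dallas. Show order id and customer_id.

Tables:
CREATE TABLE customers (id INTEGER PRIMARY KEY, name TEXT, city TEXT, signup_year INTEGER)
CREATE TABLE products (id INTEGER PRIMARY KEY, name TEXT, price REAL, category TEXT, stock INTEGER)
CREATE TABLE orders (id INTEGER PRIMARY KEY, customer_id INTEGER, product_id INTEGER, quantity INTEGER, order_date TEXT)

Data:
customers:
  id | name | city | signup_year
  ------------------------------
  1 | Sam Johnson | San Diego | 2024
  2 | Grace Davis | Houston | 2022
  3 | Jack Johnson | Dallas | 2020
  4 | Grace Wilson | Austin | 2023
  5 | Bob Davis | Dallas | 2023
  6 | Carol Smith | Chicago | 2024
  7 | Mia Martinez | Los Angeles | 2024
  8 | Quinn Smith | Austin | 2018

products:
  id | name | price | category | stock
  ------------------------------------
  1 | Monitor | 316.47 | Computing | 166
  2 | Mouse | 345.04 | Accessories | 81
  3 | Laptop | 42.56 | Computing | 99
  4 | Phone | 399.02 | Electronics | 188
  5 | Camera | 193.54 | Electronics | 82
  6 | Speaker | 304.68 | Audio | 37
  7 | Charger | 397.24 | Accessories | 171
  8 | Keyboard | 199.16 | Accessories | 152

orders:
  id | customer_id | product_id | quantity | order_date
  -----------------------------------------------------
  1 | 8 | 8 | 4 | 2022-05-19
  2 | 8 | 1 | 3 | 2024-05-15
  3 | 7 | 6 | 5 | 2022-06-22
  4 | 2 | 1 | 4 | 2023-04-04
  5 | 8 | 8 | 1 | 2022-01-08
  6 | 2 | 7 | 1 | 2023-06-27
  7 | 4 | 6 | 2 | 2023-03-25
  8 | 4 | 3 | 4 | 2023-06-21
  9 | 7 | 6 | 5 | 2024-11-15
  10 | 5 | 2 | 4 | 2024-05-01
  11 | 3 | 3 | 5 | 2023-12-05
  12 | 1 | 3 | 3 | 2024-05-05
SELECT id, customer_id FROM orders WHERE customer_id IN (SELECT id FROM customers WHERE city = 'Dallas')

Execution result:
id | customer_id
10 | 5
11 | 3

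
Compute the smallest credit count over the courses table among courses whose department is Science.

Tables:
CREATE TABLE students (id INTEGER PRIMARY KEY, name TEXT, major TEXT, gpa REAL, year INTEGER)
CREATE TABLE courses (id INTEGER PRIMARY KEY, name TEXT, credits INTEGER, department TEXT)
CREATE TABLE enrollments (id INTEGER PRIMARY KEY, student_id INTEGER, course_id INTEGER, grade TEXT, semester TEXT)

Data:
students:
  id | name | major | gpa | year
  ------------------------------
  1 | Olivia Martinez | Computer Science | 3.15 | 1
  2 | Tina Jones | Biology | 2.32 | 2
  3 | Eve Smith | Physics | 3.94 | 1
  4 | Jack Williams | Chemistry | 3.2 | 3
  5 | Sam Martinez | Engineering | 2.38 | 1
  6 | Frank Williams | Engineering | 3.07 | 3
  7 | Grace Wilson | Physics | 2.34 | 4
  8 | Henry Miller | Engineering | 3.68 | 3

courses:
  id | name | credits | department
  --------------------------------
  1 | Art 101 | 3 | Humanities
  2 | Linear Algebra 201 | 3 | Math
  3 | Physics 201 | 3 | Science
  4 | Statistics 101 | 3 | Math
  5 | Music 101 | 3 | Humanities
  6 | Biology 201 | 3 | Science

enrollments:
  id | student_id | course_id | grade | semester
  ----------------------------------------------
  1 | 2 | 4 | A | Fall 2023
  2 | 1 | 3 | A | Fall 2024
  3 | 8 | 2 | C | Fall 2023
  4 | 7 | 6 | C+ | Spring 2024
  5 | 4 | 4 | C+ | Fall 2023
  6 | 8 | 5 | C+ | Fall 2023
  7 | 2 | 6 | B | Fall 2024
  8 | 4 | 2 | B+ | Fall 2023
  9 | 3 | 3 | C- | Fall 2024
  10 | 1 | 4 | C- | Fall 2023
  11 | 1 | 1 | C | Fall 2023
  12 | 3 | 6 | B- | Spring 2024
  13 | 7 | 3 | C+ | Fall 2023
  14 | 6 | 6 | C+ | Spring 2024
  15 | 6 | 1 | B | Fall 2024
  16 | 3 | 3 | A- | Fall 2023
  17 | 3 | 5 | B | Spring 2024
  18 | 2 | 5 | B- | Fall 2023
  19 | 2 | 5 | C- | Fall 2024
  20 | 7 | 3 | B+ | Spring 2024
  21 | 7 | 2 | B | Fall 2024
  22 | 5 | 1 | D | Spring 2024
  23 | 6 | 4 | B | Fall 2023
SELECT MIN(credits) FROM courses WHERE department = 'Science'

Execution result:
3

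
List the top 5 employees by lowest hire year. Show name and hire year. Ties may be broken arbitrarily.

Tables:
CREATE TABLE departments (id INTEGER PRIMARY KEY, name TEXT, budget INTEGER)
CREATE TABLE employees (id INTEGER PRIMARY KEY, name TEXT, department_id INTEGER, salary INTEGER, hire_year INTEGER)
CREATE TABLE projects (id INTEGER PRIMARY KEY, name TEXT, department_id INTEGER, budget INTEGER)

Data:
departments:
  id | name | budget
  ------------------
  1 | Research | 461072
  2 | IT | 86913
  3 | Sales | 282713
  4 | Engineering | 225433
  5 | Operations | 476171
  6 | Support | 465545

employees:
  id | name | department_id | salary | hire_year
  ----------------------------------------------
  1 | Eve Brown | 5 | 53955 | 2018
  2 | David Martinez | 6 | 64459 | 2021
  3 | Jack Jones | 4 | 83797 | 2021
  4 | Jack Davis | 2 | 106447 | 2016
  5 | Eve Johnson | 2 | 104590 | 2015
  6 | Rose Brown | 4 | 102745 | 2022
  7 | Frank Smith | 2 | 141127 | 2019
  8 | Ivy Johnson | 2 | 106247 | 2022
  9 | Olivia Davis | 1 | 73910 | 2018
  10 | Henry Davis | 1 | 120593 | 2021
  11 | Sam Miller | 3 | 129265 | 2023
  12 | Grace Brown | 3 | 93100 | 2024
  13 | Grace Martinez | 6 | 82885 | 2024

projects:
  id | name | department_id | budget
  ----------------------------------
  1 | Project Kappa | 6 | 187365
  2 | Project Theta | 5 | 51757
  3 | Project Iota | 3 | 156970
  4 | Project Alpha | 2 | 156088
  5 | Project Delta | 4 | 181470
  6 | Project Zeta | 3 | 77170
SELECT name, hire_year FROM employees ORDER BY hire_year ASC LIMIT 5

Execution result:
name | hire_year
Eve Johnson | 2015
Jack Davis | 2016
Eve Brown | 2018
Olivia Davis | 2018
Frank Smith | 2019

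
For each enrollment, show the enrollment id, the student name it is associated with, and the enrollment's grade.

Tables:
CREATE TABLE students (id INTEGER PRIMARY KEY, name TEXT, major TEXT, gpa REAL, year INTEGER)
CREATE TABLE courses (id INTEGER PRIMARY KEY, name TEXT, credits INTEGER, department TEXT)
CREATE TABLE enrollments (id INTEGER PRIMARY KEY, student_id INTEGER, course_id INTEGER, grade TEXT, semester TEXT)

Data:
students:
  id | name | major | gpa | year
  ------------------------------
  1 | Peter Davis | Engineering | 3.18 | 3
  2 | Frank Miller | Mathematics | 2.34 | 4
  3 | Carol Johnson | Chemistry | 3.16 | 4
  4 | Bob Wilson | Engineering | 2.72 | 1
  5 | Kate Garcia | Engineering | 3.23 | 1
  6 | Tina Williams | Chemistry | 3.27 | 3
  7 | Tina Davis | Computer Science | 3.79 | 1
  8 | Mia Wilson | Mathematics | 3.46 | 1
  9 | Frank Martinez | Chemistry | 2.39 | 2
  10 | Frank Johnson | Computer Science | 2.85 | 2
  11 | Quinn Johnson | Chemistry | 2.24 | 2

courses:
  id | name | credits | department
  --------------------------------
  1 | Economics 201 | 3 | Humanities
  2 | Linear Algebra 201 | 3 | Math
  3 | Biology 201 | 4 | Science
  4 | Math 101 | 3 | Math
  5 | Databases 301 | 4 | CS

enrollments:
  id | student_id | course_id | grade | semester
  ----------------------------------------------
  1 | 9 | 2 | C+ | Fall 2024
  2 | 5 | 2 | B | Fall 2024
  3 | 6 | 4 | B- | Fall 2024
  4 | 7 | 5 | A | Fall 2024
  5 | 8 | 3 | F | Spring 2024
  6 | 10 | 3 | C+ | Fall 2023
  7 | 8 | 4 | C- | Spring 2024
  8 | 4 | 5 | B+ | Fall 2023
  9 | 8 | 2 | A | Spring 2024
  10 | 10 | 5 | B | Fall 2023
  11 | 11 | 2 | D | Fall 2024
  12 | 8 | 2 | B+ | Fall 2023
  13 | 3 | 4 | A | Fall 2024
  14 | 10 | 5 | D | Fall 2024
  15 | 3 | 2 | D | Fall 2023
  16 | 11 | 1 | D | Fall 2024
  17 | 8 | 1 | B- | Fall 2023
SELECT c.id, p.name AS student, c.grade FROM enrollments c JOIN students p ON c.student_id = p.id

Execution result:
id | student | grade
1 | Frank Martinez | C+
2 | Kate Garcia | B
3 | Tina Williams | B-
4 | Tina Davis | A
5 | Mia Wilson | F
6 | Frank Johnson | C+
7 | Mia Wilson | C-
8 | Bob Wilson | B+
9 | Mia Wilson | A
10 | Frank Johnson | B
11 | Quinn Johnson | D
12 | Mia Wilson | B+
13 | Carol Johnson | A
14 | Frank Johnson | D
15 | Carol Johnson | D
16 | Quinn Johnson | D
17 | Mia Wilson | B-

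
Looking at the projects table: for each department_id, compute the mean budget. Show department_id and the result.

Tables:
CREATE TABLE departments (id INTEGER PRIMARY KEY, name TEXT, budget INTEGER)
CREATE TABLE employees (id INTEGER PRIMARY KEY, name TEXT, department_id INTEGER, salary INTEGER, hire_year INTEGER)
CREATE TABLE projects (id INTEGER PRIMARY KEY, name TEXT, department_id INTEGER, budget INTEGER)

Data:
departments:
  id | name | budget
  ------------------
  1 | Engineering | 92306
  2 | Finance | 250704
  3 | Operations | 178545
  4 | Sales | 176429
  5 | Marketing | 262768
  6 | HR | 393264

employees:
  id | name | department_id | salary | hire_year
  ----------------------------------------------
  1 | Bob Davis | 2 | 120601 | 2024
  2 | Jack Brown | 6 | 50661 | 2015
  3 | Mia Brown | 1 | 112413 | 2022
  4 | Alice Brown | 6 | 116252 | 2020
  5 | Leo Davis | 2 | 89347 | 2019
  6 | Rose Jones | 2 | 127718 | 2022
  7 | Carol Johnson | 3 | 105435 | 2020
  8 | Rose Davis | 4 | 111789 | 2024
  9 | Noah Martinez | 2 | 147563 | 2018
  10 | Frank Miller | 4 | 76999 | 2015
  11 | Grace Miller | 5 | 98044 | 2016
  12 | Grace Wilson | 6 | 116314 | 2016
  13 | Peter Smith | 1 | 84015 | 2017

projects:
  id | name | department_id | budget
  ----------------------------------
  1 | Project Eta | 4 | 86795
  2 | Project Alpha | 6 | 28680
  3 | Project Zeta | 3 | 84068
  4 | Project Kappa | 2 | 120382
SELECT department_id, AVG(budget) AS avg_budget FROM projects GROUP BY department_id

Execution result:
department_id | avg_budget
2 | 120382.00
3 | 84068.00
4 | 86795.00
6 | 28680.00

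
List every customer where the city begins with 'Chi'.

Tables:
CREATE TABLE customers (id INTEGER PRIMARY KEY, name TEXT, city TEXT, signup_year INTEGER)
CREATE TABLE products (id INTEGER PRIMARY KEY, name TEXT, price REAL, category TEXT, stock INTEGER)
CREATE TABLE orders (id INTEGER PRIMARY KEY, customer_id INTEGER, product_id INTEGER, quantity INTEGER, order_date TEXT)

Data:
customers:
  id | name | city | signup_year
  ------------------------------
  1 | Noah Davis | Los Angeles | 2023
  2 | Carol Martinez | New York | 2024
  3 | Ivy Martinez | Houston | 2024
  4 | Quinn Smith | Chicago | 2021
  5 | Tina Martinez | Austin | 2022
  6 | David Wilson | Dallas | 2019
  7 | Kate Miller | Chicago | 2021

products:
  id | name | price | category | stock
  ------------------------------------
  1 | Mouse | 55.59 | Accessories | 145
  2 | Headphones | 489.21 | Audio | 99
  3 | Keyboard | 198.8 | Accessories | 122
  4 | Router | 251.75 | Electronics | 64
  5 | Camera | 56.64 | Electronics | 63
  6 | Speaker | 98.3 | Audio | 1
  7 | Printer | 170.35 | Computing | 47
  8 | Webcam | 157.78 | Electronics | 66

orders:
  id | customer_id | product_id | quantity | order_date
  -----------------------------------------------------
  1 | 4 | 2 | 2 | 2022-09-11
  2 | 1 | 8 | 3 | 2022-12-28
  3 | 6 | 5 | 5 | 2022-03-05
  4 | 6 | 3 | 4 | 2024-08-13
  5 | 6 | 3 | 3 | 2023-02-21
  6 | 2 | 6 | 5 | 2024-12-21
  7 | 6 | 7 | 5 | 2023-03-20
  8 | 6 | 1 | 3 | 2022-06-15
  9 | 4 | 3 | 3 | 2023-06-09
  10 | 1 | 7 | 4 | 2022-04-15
SELECT name, city FROM customers WHERE city LIKE 'Chi%'

Execution result:
name | city
Quinn Smith | Chicago
Kate Miller | Chicago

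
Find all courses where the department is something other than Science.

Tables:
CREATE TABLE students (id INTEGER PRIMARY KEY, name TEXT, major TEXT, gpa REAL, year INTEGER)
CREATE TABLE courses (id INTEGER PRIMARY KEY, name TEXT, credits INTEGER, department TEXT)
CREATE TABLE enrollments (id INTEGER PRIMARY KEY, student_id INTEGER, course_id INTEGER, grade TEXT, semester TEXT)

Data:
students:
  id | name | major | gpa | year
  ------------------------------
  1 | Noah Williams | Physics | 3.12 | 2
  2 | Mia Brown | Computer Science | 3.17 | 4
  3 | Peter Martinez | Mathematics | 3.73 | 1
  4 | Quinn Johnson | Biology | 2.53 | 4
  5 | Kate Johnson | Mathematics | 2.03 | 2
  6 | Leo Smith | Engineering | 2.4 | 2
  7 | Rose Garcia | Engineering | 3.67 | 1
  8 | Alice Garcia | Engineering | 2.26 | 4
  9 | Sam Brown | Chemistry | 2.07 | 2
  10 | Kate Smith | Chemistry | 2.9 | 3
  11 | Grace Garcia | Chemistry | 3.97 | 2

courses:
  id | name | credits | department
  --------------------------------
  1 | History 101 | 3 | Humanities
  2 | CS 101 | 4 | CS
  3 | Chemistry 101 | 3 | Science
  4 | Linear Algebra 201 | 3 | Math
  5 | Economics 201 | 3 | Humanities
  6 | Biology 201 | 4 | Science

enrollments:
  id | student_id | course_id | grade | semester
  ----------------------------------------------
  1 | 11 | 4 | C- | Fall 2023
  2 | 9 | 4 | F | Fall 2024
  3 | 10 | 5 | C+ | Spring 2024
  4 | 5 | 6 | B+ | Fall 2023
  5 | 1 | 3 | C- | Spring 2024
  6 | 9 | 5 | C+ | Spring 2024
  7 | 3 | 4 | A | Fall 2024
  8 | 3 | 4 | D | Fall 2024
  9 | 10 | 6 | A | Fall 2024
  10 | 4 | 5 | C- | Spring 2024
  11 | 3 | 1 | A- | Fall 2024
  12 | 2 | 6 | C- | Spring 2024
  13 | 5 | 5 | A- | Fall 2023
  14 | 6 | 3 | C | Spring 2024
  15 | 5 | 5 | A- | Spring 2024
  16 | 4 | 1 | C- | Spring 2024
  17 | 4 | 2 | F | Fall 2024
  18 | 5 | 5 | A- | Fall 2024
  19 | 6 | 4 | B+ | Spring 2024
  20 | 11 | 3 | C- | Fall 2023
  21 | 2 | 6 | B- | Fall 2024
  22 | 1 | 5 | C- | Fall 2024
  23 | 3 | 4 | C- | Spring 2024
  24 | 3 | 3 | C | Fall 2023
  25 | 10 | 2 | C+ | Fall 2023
SELECT name, department FROM courses WHERE department <> 'Science'

Execution result:
name | department
History 101 | Humanities
CS 101 | CS
Linear Algebra 201 | Math
Economics 201 | Humanities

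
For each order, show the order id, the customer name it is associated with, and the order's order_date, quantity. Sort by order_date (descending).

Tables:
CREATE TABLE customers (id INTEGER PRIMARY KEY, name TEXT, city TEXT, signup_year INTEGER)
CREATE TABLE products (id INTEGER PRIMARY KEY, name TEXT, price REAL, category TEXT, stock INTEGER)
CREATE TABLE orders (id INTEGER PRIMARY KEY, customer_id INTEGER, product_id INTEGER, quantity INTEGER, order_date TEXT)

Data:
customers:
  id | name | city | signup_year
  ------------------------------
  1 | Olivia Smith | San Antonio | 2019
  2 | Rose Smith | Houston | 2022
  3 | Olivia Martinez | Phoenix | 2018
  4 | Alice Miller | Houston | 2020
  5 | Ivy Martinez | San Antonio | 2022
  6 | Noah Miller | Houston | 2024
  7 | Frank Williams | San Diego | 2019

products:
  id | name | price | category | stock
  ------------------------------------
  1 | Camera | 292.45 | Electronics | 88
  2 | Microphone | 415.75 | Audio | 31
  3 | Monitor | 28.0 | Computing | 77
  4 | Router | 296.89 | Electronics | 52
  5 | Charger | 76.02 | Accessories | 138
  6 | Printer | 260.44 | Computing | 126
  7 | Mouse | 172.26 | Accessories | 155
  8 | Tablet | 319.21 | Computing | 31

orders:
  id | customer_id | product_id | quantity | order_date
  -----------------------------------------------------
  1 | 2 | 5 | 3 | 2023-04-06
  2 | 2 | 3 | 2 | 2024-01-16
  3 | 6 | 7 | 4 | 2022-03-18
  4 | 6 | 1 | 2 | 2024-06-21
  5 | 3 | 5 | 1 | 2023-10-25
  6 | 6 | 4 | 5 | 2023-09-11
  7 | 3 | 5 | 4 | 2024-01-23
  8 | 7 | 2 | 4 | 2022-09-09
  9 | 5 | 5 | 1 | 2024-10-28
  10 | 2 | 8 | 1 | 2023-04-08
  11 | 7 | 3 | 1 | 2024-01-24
SELECT c.id, p.name AS customer, c.order_date, c.quantity FROM orders c JOIN customers p ON c.customer_id = p.id ORDER BY c.order_date DESC

Execution result:
id | customer | order_date | quantity
9 | Ivy Martinez | 2024-10-28 | 1
4 | Noah Miller | 2024-06-21 | 2
11 | Frank Williams | 2024-01-24 | 1
7 | Olivia Martinez | 2024-01-23 | 4
2 | Rose Smith | 2024-01-16 | 2
5 | Olivia Martinez | 2023-10-25 | 1
6 | Noah Miller | 2023-09-11 | 5
10 | Rose Smith | 2023-04-08 | 1
1 | Rose Smith | 2023-04-06 | 3
8 | Frank Williams | 2022-09-09 | 4
3 | Noah Miller | 2022-03-18 | 4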